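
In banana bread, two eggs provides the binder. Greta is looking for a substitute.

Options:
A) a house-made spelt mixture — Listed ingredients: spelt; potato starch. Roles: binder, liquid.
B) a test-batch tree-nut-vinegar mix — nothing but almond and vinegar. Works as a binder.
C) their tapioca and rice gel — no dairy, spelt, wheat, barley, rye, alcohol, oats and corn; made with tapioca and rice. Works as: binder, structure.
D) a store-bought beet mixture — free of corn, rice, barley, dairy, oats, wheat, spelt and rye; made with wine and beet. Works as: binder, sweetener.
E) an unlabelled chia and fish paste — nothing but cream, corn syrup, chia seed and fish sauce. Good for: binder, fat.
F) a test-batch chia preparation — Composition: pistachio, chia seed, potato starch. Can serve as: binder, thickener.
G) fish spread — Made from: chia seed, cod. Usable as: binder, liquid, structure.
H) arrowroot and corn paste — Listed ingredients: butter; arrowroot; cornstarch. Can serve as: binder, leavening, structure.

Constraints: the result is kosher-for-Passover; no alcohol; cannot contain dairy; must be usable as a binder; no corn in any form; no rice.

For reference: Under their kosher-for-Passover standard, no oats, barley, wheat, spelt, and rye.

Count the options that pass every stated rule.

3

A: has spelt, so not kosher-for-Passover — out
B: no corn, kosher-for-Passover — valid
C: has rice, so not rice-free — reject
D: has wine, so not alcohol-free — reject
E: has corn syrup, so not corn-free; has cream, so not dairy-free — no
F: works as a binder, kosher-for-Passover, no alcohol — valid
G: works as a binder, no rice, no alcohol — valid
H: has cornstarch, so not corn-free; has butter, so not dairy-free — reject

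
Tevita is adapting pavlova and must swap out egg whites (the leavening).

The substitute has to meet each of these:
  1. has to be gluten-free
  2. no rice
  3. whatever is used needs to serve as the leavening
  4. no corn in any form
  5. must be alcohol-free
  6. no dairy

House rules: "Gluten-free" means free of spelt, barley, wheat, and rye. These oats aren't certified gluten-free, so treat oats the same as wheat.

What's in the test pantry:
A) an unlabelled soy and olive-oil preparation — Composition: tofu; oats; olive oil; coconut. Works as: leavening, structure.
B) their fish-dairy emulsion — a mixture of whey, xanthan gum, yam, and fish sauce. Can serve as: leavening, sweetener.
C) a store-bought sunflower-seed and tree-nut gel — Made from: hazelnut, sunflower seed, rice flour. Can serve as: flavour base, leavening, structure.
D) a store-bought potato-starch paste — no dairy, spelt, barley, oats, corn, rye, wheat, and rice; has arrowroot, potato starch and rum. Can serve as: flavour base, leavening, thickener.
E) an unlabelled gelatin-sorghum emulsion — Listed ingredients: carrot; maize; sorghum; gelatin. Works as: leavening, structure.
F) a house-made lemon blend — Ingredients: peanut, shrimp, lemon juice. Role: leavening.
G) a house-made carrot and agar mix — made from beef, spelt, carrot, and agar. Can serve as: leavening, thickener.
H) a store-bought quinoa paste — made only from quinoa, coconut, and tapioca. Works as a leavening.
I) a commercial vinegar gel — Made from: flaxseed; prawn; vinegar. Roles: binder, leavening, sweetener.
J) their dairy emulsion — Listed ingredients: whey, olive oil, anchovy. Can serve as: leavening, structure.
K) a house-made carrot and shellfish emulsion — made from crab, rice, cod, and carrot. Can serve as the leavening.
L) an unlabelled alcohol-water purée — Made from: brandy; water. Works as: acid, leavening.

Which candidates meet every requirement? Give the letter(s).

A: has oats, so not gluten-free — out
B: has whey, so not dairy-free — reject
C: has rice flour, so not rice-free — no
D: has rum, so not alcohol-free — out
E: has maize, so not corn-free — out
F: nothing on the exclusion list — keep
G: has spelt, so not gluten-free — reject
H: only coconut, tapioca and quinoa; none excluded — OK
I: works as a leavening, no corn, no dairy — keep
J: has whey, so not dairy-free — reject
K: has rice, so not rice-free — reject
L: has brandy, so not alcohol-free — out

F, H, I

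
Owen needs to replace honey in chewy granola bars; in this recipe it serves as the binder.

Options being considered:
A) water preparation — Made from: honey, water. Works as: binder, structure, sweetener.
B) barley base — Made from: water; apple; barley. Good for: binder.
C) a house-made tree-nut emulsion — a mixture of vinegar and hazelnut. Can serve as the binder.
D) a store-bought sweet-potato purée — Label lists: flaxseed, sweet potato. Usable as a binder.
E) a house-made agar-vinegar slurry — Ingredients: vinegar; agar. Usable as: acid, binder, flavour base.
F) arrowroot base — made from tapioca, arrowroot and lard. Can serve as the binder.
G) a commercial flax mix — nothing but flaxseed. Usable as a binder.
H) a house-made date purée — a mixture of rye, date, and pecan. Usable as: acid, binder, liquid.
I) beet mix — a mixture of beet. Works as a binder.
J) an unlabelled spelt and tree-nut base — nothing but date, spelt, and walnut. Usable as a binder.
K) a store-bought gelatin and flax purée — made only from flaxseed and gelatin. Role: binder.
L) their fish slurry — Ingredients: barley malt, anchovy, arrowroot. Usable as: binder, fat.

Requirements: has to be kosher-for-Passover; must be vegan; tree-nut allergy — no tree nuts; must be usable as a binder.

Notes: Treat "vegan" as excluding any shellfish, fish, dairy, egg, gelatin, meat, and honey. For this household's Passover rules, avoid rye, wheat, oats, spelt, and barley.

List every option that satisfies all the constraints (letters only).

A: has honey, so not vegan — no
B: has barley, so not kosher-for-Passover — no
C: has hazelnut, so not tree-nut-free — no
D: kosher-for-Passover, no tree nuts — valid
E: no tree nuts, vegan — valid
F: has lard, so not vegan — no
G: nothing on the exclusion list — valid
H: has rye, so not kosher-for-Passover; has pecan, so not tree-nut-free — no
I: only beet; none excluded — valid
J: has spelt, so not kosher-for-Passover; has walnut, so not tree-nut-free — reject
K: has gelatin, so not vegan — reject
L: has anchovy, so not vegan; has barley malt, so not kosher-for-Passover — out

D, E, G, I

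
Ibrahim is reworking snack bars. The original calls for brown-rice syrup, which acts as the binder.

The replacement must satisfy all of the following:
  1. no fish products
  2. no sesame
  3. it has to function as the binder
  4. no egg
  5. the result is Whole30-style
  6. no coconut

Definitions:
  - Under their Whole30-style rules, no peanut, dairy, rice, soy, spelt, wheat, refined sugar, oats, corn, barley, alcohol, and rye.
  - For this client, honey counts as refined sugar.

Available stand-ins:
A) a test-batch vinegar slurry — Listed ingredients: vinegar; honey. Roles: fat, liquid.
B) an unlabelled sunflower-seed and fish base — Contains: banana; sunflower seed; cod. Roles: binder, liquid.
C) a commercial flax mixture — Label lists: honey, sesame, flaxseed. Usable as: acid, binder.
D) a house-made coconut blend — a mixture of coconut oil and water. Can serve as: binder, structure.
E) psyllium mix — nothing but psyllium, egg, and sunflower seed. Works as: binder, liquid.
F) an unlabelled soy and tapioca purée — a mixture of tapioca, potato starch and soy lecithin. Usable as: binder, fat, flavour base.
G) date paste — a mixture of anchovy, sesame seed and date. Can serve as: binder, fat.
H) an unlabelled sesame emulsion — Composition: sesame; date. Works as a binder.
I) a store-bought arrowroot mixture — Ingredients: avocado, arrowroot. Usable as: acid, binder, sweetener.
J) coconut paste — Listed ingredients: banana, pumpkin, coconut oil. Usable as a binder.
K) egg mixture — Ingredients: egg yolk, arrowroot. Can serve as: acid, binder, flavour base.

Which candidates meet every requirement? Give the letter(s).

I

A: not usable as a binder; has honey, so not Whole30-style — reject
B: has cod, so not fish-free — out
C: has honey, so not Whole30-style; has sesame, so not sesame-free — out
D: has coconut oil, so not coconut-free — out
E: has egg, so not egg-free — out
F: has soy lecithin, so not Whole30-style — out
G: has anchovy, so not fish-free; has sesame seed, so not sesame-free — reject
H: has sesame, so not sesame-free — no
I: no fish, no sesame — valid
J: has coconut oil, so not coconut-free — reject
K: has egg yolk, so not egg-free — no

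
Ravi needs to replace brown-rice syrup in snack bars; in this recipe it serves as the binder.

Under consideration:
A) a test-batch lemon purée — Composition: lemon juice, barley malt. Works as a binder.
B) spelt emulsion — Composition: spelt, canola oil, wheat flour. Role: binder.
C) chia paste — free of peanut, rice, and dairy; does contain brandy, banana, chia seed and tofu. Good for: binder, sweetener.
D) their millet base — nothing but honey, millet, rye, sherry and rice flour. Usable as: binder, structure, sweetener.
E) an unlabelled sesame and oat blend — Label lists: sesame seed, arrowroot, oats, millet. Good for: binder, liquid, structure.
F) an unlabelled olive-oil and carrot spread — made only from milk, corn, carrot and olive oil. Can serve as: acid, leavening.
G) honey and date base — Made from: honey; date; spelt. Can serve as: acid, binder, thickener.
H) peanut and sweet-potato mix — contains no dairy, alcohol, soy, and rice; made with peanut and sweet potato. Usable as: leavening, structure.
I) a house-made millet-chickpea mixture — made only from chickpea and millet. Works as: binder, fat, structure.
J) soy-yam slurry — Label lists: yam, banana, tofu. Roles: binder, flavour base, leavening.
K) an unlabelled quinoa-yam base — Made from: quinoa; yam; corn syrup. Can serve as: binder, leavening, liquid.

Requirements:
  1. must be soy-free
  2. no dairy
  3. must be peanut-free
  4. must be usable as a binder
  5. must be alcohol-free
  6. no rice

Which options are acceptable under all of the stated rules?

A: only barley malt and lemon juice; none excluded — valid
B: only spelt, wheat flour and canola oil; none excluded — keep
C: has brandy, so not alcohol-free; has tofu, so not soy-free — out
D: has sherry, so not alcohol-free; has rice flour, so not rice-free — out
E: works as a binder, no soy, no dairy — keep
F: not usable as a binder; has milk, so not dairy-free — out
G: works as a binder, no dairy, no peanut — keep
H: not usable as a binder; has peanut, so not peanut-free — out
I: works as a binder, no rice, no dairy — valid
J: has tofu, so not soy-free — no
K: works as a binder, no dairy, no soy — valid

A, B, E, G, I, K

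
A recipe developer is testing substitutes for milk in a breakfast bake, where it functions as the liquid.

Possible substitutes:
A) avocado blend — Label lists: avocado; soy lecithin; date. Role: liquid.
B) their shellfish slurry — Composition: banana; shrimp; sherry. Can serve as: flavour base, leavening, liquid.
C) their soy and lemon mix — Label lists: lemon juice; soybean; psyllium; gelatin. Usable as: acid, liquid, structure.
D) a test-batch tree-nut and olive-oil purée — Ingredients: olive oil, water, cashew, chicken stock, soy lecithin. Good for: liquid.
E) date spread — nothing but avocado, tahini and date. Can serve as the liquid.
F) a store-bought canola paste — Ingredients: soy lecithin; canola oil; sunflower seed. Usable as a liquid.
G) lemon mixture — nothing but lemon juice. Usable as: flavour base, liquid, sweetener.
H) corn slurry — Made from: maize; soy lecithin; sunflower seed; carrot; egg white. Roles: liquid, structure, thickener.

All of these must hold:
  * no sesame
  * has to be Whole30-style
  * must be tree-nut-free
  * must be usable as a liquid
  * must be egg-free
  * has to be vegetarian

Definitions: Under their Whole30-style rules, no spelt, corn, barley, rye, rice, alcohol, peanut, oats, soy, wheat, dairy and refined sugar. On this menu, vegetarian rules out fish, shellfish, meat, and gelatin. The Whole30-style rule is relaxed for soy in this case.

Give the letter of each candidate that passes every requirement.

A: soy is permitted under the Whole30-style carve-out; nothing else excluded — keep
B: has sherry, so not Whole30-style; has shrimp, so not vegetarian — no
C: has gelatin, so not vegetarian — no
D: has chicken stock, so not vegetarian; has cashew, so not tree-nut-free — reject
E: has tahini, so not sesame-free — out
F: soy is permitted under the Whole30-style carve-out; nothing else excluded — keep
G: no sesame, Whole30-style — valid
H: has maize, so not Whole30-style; has egg white, so not egg-free — no

A, F, G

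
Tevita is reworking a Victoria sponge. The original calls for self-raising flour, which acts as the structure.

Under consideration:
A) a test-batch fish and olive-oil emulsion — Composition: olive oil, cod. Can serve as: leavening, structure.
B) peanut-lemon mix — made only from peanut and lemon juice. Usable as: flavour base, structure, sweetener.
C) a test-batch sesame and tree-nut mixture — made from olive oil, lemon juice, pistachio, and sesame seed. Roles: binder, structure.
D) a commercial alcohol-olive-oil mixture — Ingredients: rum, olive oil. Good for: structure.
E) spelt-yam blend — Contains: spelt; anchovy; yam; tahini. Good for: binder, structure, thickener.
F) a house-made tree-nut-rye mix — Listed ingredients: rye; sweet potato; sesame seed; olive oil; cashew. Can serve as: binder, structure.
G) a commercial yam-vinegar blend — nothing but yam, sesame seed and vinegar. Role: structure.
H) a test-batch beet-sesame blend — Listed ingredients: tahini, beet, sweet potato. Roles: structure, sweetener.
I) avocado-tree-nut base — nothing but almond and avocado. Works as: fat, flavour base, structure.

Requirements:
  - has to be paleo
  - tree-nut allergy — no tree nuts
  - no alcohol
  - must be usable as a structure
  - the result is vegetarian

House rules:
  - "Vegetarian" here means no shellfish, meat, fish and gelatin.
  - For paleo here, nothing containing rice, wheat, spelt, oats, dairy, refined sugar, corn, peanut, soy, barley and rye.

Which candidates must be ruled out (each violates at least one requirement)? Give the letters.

A: has cod, so not vegetarian — no
B: has peanut, so not paleo — no
C: has pistachio, so not tree-nut-free — no
D: has rum, so not alcohol-free — reject
E: has anchovy, so not vegetarian; has spelt, so not paleo — no
F: has rye, so not paleo; has cashew, so not tree-nut-free — no
G: all constraints satisfied — valid
H: only tahini, beet and sweet potato; none excluded — keep
I: has almond, so not tree-nut-free — out

A, B, C, D, E, F, I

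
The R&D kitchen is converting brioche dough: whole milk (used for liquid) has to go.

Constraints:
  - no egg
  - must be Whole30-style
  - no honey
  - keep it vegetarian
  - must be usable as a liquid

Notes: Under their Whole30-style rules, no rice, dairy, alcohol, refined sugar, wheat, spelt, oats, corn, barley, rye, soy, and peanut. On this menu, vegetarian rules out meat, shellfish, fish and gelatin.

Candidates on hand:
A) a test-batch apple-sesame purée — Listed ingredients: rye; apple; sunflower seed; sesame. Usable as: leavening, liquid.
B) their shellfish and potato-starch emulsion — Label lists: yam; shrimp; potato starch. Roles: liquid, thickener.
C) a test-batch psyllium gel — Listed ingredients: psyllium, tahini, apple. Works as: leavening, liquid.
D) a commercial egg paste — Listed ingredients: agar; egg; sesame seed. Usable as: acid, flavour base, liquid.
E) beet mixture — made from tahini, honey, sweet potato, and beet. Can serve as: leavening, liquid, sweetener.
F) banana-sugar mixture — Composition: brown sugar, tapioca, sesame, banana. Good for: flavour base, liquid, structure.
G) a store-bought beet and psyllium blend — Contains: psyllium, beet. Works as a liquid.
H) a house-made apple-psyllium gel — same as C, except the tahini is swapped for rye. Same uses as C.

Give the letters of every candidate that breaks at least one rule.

A: has rye, so not Whole30-style — out
B: has shrimp, so not vegetarian — reject
C: every rule checks out — keep
D: has egg, so not egg-free — no
E: has honey, so not honey-free — out
F: has brown sugar, so not Whole30-style — no
G: only beet and psyllium; none excluded — OK
H: has rye, so not Whole30-style — out

A, B, D, E, F, H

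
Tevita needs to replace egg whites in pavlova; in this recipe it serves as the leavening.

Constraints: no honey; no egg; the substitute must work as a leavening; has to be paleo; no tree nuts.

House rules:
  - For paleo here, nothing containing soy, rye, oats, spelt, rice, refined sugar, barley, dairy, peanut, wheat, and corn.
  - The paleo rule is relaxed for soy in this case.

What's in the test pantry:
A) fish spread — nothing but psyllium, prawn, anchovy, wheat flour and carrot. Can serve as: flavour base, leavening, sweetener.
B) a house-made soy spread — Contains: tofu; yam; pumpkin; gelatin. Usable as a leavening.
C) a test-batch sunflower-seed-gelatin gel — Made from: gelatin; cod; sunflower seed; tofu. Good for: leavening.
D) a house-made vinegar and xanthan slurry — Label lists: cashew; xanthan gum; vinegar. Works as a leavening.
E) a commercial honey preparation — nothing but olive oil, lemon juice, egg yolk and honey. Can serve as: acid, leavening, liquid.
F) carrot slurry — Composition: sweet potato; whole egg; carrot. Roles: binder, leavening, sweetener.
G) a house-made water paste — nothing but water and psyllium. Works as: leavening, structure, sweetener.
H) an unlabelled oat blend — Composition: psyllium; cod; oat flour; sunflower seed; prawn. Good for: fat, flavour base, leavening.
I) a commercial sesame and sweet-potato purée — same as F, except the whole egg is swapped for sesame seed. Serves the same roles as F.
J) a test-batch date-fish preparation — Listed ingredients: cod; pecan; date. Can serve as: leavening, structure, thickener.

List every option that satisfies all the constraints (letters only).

B, C, G, I

A: has wheat flour, so not paleo — out
B: soy is permitted under the paleo carve-out; nothing else excluded — OK
C: soy is permitted under the paleo carve-out; nothing else excluded — keep
D: has cashew, so not tree-nut-free — no
E: has honey, so not honey-free; has egg yolk, so not egg-free — no
F: has whole egg, so not egg-free — no
G: only water and psyllium; none excluded — valid
H: has oat flour, so not paleo — no
I: all constraints satisfied — valid
J: has pecan, so not tree-nut-free — reject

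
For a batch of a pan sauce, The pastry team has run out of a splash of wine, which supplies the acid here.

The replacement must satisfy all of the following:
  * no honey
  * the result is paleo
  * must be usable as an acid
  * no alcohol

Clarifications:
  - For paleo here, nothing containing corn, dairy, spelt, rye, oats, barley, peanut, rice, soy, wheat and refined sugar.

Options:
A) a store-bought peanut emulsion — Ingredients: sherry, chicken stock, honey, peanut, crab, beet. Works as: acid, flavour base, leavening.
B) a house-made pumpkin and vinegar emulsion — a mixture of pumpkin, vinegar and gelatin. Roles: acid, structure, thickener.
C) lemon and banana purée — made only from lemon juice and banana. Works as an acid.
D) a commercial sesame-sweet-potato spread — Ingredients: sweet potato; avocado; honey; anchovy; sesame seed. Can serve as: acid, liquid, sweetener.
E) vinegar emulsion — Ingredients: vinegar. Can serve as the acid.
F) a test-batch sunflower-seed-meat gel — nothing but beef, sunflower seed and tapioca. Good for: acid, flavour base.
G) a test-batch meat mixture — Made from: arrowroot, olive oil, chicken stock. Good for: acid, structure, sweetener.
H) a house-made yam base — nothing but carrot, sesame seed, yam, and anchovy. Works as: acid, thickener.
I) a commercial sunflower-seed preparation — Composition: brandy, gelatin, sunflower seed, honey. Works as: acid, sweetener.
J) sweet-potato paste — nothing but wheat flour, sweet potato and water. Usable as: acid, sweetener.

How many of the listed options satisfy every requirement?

6

A: has peanut, so not paleo; has honey, so not honey-free (and 1 more) — out
B: works as an acid, no alcohol, paleo — keep
C: no honey, no alcohol — valid
D: has honey, so not honey-free — reject
E: nothing on the exclusion list — keep
F: every rule checks out — keep
G: only chicken stock, arrowroot, and olive oil; none excluded — valid
H: anchovy and sesame seed etc. — none of it excluded — OK
I: has honey, so not honey-free; has brandy, so not alcohol-free — reject
J: has wheat flour, so not paleo — no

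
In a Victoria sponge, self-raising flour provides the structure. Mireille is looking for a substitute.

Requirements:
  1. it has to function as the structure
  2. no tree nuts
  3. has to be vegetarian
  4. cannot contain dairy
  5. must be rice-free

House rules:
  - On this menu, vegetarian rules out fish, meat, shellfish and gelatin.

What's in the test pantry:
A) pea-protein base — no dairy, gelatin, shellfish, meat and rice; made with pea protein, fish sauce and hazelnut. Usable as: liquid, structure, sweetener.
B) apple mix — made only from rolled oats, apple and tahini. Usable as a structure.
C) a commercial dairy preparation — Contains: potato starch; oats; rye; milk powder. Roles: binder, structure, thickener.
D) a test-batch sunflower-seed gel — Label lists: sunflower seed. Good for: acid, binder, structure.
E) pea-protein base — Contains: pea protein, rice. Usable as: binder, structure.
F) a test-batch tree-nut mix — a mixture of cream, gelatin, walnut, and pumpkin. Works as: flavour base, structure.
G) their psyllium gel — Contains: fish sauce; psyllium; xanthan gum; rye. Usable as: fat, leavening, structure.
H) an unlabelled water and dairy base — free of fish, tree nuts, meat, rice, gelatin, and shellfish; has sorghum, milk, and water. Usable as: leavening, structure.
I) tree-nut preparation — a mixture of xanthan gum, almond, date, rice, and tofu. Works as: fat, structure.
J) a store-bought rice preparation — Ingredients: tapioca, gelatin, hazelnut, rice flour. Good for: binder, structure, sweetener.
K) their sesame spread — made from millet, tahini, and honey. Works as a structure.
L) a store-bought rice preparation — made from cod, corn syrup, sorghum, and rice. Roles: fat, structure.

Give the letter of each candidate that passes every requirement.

A: has fish sauce, so not vegetarian; has hazelnut, so not tree-nut-free — reject
B: works as a structure, no rice, no dairy — keep
C: has milk powder, so not dairy-free — out
D: nothing on the exclusion list — keep
E: has rice, so not rice-free — out
F: has gelatin, so not vegetarian; has cream, so not dairy-free (and 1 more) — no
G: has fish sauce, so not vegetarian — out
H: has milk, so not dairy-free — reject
I: has rice, so not rice-free; has almond, so not tree-nut-free — no
J: has gelatin, so not vegetarian; has rice flour, so not rice-free (and 1 more) — reject
K: every rule checks out — OK
L: has cod, so not vegetarian; has rice, so not rice-free — no

B, D, K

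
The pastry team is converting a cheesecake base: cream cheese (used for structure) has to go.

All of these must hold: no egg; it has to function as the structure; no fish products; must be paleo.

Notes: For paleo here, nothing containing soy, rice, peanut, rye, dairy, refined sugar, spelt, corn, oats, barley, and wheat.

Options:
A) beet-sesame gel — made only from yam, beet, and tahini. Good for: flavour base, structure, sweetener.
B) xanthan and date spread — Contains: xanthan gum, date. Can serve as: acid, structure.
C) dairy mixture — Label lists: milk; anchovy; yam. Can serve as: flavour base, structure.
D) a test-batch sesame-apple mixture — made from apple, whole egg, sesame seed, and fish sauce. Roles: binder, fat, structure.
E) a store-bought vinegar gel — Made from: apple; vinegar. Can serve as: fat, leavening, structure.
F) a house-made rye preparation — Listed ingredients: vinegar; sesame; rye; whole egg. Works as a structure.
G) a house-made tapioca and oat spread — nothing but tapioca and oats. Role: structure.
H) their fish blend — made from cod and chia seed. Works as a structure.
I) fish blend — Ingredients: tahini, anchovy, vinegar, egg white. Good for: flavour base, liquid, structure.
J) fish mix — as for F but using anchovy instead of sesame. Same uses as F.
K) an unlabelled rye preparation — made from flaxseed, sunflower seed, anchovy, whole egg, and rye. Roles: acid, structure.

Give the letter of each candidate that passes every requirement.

A: every rule checks out — keep
B: no egg, paleo — keep
C: has milk, so not paleo; has anchovy, so not fish-free — reject
D: has fish sauce, so not fish-free; has whole egg, so not egg-free — out
E: works as a structure, no fish, no egg — keep
F: has rye, so not paleo; has whole egg, so not egg-free — no
G: has oats, so not paleo — no
H: has cod, so not fish-free — no
I: has anchovy, so not fish-free; has egg white, so not egg-free — out
J: has rye, so not paleo; has anchovy, so not fish-free (and 1 more) — reject
K: has rye, so not paleo; has anchovy, so not fish-free (and 1 more) — out

A, B, E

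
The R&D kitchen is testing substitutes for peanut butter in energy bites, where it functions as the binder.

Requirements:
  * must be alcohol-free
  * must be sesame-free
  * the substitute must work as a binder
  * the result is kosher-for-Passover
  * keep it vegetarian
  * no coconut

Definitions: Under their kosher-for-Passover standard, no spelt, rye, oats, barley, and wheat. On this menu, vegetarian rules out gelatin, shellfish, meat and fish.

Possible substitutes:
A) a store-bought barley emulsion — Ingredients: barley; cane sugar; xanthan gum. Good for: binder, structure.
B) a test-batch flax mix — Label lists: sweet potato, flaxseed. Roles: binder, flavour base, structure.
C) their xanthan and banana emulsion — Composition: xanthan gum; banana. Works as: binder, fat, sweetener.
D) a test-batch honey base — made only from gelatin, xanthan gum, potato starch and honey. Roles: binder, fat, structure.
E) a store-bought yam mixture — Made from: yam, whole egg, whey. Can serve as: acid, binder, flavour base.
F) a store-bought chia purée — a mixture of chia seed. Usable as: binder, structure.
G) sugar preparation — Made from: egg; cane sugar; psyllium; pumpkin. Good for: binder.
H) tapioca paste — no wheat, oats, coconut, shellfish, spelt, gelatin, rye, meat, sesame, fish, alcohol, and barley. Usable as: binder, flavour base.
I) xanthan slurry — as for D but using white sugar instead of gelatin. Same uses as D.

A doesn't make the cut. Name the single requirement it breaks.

usable as a binder: satisfied
kosher-for-Passover: has barley — fails
vegetarian: satisfied
coconut-free: satisfied
sesame-free: satisfied
alcohol-free: satisfied

kosher-for-Passover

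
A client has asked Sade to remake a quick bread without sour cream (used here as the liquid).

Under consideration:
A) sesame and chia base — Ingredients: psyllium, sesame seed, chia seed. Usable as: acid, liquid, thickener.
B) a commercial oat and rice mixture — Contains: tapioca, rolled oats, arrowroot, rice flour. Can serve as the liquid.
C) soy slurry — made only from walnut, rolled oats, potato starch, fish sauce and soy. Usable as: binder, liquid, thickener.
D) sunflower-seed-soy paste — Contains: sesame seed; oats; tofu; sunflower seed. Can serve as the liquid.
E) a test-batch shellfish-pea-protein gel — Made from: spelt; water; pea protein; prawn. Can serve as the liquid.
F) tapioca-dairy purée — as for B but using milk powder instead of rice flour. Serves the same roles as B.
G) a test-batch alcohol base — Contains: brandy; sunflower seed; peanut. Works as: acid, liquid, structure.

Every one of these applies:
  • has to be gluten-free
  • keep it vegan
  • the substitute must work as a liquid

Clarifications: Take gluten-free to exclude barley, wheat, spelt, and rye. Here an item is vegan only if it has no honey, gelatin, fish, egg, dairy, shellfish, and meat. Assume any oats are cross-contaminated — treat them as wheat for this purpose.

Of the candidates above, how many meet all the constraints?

2

A: gluten-free, vegan — keep
B: has rolled oats, so not gluten-free — no
C: has rolled oats, so not gluten-free; has fish sauce, so not vegan — out
D: has oats, so not gluten-free — out
E: has spelt, so not gluten-free; has prawn, so not vegan — out
F: has rolled oats, so not gluten-free; has milk powder, so not vegan — out
G: works as a liquid, vegan, gluten-free — OK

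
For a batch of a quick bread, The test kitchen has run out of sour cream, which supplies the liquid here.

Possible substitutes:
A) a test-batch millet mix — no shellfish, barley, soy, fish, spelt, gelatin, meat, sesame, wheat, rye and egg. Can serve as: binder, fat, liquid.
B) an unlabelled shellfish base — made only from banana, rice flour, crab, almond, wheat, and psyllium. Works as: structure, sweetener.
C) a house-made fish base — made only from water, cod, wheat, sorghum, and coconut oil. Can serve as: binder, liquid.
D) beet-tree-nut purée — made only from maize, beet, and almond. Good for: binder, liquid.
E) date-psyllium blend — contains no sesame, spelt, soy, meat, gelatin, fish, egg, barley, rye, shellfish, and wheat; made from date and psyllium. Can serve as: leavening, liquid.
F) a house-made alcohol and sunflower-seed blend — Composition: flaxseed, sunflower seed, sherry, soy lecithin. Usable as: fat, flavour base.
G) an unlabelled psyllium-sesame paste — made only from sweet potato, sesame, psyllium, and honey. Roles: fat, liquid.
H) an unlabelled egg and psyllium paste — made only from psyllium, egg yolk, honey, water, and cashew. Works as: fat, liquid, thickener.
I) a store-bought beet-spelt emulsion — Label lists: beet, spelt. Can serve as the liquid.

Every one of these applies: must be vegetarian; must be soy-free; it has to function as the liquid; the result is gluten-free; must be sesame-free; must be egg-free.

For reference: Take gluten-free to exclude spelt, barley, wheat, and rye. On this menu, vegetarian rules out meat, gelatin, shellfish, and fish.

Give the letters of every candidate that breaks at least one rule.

B, C, F, G, H, I

A: all constraints satisfied — valid
B: not usable as a liquid; has wheat, so not gluten-free (and 1 more) — out
C: has wheat, so not gluten-free; has cod, so not vegetarian — out
D: only maize, almond, and beet; none excluded — valid
E: works as a liquid, gluten-free, no soy — keep
F: not usable as a liquid; has soy lecithin, so not soy-free — reject
G: has sesame, so not sesame-free — no
H: has egg yolk, so not egg-free — no
I: has spelt, so not gluten-free — out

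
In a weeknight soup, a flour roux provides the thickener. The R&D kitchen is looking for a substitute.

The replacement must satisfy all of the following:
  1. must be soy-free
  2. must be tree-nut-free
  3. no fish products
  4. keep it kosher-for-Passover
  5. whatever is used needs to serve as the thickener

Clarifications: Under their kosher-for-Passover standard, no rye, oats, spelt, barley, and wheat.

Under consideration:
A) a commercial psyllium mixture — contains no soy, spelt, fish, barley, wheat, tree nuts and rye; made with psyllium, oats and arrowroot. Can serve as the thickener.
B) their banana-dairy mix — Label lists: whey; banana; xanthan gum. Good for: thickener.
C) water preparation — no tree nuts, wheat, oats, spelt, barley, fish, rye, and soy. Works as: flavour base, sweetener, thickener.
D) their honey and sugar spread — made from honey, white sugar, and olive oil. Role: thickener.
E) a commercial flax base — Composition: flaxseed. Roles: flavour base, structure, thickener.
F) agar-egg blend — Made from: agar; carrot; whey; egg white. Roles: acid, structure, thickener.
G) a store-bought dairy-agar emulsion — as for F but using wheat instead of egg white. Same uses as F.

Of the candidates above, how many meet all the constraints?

A: has oats, so not kosher-for-Passover — out
B: every rule checks out — keep
C: works as a thickener, no tree nuts, kosher-for-Passover — OK
D: only honey, white sugar and olive oil; none excluded — keep
E: works as a thickener, no fish, no tree nuts — OK
F: all constraints satisfied — valid
G: has wheat, so not kosher-for-Passover — out

5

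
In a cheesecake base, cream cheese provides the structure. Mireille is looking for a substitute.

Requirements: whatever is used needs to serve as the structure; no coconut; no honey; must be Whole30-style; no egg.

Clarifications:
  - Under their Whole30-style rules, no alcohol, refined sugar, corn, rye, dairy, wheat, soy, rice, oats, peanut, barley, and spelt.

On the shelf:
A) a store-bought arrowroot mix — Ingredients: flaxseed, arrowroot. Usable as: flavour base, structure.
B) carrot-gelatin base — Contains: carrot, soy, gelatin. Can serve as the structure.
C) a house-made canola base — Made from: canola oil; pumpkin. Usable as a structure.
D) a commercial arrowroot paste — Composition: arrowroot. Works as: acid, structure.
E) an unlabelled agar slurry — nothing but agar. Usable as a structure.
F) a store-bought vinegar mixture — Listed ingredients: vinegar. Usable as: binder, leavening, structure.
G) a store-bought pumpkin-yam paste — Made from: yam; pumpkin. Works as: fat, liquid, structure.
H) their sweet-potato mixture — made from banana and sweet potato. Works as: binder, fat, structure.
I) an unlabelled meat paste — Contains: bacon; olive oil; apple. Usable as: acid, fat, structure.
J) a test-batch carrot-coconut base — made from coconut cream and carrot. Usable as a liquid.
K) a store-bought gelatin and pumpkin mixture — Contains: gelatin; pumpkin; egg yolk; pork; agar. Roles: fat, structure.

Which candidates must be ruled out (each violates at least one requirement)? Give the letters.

B, J, K

A: Whole30-style, no coconut — valid
B: has soy, so not Whole30-style — out
C: nothing on the exclusion list — keep
D: only arrowroot; none excluded — keep
E: all constraints satisfied — valid
F: every rule checks out — keep
G: nothing on the exclusion list — valid
H: works as a structure, no egg, Whole30-style — valid
I: nothing on the exclusion list — valid
J: not usable as a structure; has coconut cream, so not coconut-free — no
K: has egg yolk, so not egg-free — no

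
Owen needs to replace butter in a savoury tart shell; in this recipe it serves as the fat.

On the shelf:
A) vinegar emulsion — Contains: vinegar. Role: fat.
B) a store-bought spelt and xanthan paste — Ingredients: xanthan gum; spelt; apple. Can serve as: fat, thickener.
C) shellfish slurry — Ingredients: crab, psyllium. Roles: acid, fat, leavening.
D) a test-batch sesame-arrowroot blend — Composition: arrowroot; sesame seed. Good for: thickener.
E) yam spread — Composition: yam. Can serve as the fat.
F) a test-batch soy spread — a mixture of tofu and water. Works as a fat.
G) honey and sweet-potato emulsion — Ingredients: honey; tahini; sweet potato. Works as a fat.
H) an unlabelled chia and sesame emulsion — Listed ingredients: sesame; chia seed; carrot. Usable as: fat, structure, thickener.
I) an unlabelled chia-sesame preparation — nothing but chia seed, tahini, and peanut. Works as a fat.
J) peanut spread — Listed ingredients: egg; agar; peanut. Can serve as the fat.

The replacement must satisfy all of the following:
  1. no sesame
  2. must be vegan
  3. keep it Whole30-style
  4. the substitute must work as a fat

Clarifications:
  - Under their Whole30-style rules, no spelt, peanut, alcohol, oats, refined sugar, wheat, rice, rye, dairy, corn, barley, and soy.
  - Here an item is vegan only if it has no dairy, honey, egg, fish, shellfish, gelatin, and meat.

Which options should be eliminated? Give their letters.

A: only vinegar; none excluded — OK
B: has spelt, so not Whole30-style — no
C: has crab, so not vegan — out
D: not usable as a fat; has sesame seed, so not sesame-free — reject
E: works as a fat, vegan, no sesame — valid
F: has tofu, so not Whole30-style — no
G: has honey, so not vegan; has tahini, so not sesame-free — no
H: has sesame, so not sesame-free — reject
I: has peanut, so not Whole30-style; has tahini, so not sesame-free — reject
J: has peanut, so not Whole30-style; has egg, so not vegan — reject

B, C, D, F, G, H, I, J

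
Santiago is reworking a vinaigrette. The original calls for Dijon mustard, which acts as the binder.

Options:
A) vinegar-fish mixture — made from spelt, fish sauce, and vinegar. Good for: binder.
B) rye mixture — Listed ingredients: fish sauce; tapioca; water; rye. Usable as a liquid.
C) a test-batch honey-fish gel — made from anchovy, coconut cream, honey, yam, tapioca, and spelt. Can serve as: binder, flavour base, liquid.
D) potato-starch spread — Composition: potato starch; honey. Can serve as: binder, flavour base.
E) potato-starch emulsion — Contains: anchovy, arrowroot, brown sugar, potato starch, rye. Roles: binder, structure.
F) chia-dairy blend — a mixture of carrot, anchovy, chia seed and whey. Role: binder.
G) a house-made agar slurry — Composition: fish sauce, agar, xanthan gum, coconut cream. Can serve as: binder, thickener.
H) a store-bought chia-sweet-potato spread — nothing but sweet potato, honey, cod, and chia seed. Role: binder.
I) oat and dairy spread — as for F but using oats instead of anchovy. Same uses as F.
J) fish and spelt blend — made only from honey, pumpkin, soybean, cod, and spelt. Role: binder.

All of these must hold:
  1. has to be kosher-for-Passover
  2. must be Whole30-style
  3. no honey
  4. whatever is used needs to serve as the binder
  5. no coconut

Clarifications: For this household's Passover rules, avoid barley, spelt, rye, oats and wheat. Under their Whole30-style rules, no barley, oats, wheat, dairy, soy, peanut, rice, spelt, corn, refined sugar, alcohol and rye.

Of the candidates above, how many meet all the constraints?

0

A: has spelt, so not kosher-for-Passover; has spelt, so not Whole30-style — out
B: not usable as a binder; has rye, so not kosher-for-Passover (and 1 more) — out
C: has spelt, so not kosher-for-Passover; has spelt, so not Whole30-style (and 2 more) — reject
D: has honey, so not honey-free — out
E: has rye, so not kosher-for-Passover; has rye, so not Whole30-style — out
F: has whey, so not Whole30-style — no
G: has coconut cream, so not coconut-free — no
H: has honey, so not honey-free — no
I: has oats, so not kosher-for-Passover; has whey, so not Whole30-style — out
J: has spelt, so not kosher-for-Passover; has soybean, so not Whole30-style (and 1 more) — reject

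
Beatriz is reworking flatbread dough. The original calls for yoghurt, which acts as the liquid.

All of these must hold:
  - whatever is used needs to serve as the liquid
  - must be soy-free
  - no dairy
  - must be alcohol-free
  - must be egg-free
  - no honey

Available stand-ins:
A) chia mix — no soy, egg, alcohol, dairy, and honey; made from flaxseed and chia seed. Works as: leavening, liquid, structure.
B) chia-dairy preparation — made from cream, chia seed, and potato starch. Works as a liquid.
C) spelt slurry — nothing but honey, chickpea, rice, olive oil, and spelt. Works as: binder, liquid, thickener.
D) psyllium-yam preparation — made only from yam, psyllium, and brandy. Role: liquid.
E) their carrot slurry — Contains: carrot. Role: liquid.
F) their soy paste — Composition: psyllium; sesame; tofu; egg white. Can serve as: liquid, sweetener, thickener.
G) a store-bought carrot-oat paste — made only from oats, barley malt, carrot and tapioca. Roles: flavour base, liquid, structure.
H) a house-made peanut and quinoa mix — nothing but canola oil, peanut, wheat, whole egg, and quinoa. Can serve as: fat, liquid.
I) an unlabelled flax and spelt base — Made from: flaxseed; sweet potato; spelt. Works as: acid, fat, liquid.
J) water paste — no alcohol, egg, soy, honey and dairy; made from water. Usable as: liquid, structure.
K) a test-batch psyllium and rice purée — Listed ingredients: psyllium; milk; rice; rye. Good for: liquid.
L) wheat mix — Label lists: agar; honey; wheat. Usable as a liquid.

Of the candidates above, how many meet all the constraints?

A: works as a liquid, no dairy, no soy — OK
B: has cream, so not dairy-free — reject
C: has honey, so not honey-free — no
D: has brandy, so not alcohol-free — no
E: only carrot; none excluded — valid
F: has tofu, so not soy-free; has egg white, so not egg-free — reject
G: barley malt and oats etc. — none of it excluded — valid
H: has whole egg, so not egg-free — out
I: every rule checks out — valid
J: no soy, no egg — valid
K: has milk, so not dairy-free — reject
L: has honey, so not honey-free — out

5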